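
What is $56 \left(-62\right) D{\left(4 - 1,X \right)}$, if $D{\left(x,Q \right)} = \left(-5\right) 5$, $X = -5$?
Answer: $86800$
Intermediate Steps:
$D{\left(x,Q \right)} = -25$
$56 \left(-62\right) D{\left(4 - 1,X \right)} = 56 \left(-62\right) \left(-25\right) = \left(-3472\right) \left(-25\right) = 86800$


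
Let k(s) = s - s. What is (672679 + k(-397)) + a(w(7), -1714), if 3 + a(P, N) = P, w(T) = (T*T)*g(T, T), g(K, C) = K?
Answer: 673019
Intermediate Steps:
k(s) = 0
w(T) = T³ (w(T) = (T*T)*T = T²*T = T³)
a(P, N) = -3 + P
(672679 + k(-397)) + a(w(7), -1714) = (672679 + 0) + (-3 + 7³) = 672679 + (-3 + 343) = 672679 + 340 = 673019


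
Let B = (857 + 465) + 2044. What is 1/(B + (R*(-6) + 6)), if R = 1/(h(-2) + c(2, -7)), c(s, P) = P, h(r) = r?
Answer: 3/10118 ≈ 0.00029650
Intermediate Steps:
B = 3366 (B = 1322 + 2044 = 3366)
R = -⅑ (R = 1/(-2 - 7) = 1/(-9) = -⅑ ≈ -0.11111)
1/(B + (R*(-6) + 6)) = 1/(3366 + (-⅑*(-6) + 6)) = 1/(3366 + (⅔ + 6)) = 1/(3366 + 20/3) = 1/(10118/3) = 3/10118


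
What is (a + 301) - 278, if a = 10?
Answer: 33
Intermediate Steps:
(a + 301) - 278 = (10 + 301) - 278 = 311 - 278 = 33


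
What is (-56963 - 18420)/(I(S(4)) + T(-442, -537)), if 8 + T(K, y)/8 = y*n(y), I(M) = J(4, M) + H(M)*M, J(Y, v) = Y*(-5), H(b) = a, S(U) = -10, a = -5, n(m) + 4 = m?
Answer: -6853/211282 ≈ -0.032435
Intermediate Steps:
n(m) = -4 + m
H(b) = -5
J(Y, v) = -5*Y
I(M) = -20 - 5*M (I(M) = -5*4 - 5*M = -20 - 5*M)
T(K, y) = -64 + 8*y*(-4 + y) (T(K, y) = -64 + 8*(y*(-4 + y)) = -64 + 8*y*(-4 + y))
(-56963 - 18420)/(I(S(4)) + T(-442, -537)) = (-56963 - 18420)/((-20 - 5*(-10)) + (-64 + 8*(-537)*(-4 - 537))) = -75383/((-20 + 50) + (-64 + 8*(-537)*(-541))) = -75383/(30 + (-64 + 2324136)) = -75383/(30 + 2324072) = -75383/2324102 = -75383*1/2324102 = -6853/211282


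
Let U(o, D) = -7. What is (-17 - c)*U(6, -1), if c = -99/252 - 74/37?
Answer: 409/4 ≈ 102.25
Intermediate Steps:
c = -67/28 (c = -99*1/252 - 74*1/37 = -11/28 - 2 = -67/28 ≈ -2.3929)
(-17 - c)*U(6, -1) = (-17 - 1*(-67/28))*(-7) = (-17 + 67/28)*(-7) = -409/28*(-7) = 409/4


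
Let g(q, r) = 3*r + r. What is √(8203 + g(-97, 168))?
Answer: 5*√355 ≈ 94.207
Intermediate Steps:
g(q, r) = 4*r
√(8203 + g(-97, 168)) = √(8203 + 4*168) = √(8203 + 672) = √8875 = 5*√355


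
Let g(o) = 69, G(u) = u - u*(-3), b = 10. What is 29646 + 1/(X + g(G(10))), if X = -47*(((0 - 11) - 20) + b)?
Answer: 31306177/1056 ≈ 29646.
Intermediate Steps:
G(u) = 4*u (G(u) = u - (-3)*u = u + 3*u = 4*u)
X = 987 (X = -47*(((0 - 11) - 20) + 10) = -47*((-11 - 20) + 10) = -47*(-31 + 10) = -47*(-21) = 987)
29646 + 1/(X + g(G(10))) = 29646 + 1/(987 + 69) = 29646 + 1/1056 = 31306177/1056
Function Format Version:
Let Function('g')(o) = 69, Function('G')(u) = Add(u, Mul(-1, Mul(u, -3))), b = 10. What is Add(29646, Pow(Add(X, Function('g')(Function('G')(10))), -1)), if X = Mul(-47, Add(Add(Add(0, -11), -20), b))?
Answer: Rational(31306177, 1056) ≈ 29646.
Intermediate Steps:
Function('G')(u) = Mul(4, u) (Function('G')(u) = Add(u, Mul(-1, Mul(-3, u))) = Add(u, Mul(3, u)) = Mul(4, u))
X = 987 (X = Mul(-47, Add(Add(Add(0, -11), -20), 10)) = Mul(-47, Add(Add(-11, -20), 10)) = Mul(-47, Add(-31, 10)) = Mul(-47, -21) = 987)
Add(29646, Pow(Add(X, Function('g')(Function('G')(10))), -1)) = Add(29646, Pow(Add(987, 69), -1)) = Add(29646, Pow(1056, -1)) = Add(29646, Rational(1, 1056)) = Rational(31306177, 1056)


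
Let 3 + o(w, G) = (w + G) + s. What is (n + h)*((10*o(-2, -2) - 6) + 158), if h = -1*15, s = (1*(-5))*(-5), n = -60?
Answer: -24900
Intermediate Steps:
s = 25 (s = -5*(-5) = 25)
h = -15
o(w, G) = 22 + G + w (o(w, G) = -3 + ((w + G) + 25) = -3 + ((G + w) + 25) = -3 + (25 + G + w) = 22 + G + w)
(n + h)*((10*o(-2, -2) - 6) + 158) = (-60 - 15)*((10*(22 - 2 - 2) - 6) + 158) = -75*((10*18 - 6) + 158) = -75*((180 - 6) + 158) = -75*(174 + 158) = -75*332 = -24900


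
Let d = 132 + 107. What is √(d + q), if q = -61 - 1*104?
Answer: √74 ≈ 8.6023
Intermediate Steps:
q = -165 (q = -61 - 104 = -165)
d = 239
√(d + q) = √(239 - 165) = √74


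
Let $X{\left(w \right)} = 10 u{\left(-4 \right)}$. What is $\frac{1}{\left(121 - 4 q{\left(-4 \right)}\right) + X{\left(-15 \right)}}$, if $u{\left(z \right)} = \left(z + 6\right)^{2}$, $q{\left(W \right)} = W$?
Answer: $\frac{1}{177} \approx 0.0056497$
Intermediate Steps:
$u{\left(z \right)} = \left(6 + z\right)^{2}$
$X{\left(w \right)} = 40$ ($X{\left(w \right)} = 10 \left(6 - 4\right)^{2} = 10 \cdot 2^{2} = 10 \cdot 4 = 40$)
$\frac{1}{\left(121 - 4 q{\left(-4 \right)}\right) + X{\left(-15 \right)}} = \frac{1}{\left(121 - -16\right) + 40} = \frac{1}{\left(121 + 16\right) + 40} = \frac{1}{137 + 40} = \frac{1}{177}$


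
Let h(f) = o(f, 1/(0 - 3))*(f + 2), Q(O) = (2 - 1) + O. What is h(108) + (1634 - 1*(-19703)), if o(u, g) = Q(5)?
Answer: 21997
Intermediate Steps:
Q(O) = 1 + O
o(u, g) = 6 (o(u, g) = 1 + 5 = 6)
h(f) = 12 + 6*f (h(f) = 6*(f + 2) = 6*(2 + f) = 12 + 6*f)
h(108) + (1634 - 1*(-19703)) = (12 + 6*108) + (1634 - 1*(-19703)) = (12 + 648) + (1634 + 19703) = 660 + 21337 = 21997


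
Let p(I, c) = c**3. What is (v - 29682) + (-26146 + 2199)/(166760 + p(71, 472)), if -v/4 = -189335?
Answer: 76637528483717/105320808 ≈ 7.2766e+5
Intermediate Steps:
v = 757340 (v = -4*(-189335) = 757340)
(v - 29682) + (-26146 + 2199)/(166760 + p(71, 472)) = (757340 - 29682) + (-26146 + 2199)/(166760 + 472**3) = 727658 - 23947/(166760 + 105154048) = 727658 - 23947/105320808 = 76637528483717/105320808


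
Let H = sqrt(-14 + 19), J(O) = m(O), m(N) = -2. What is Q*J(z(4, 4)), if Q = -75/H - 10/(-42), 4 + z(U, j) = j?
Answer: -10/21 + 30*sqrt(5) ≈ 66.606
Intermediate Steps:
z(U, j) = -4 + j
J(O) = -2
H = sqrt(5) ≈ 2.2361
Q = 5/21 - 15*sqrt(5) (Q = -75*sqrt(5)/5 - 10/(-42) = -15*sqrt(5) - 10*(-1/42) = -15*sqrt(5) + 5/21 = 5/21 - 15*sqrt(5) ≈ -33.303)
Q*J(z(4, 4)) = (5/21 - 15*sqrt(5))*(-2) = -10/21 + 30*sqrt(5)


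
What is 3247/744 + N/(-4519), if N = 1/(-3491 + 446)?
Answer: 4964430381/1137522680 ≈ 4.3643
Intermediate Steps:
N = -1/3045 (N = 1/(-3045) = -1/3045 ≈ -0.00032841)
3247/744 + N/(-4519) = 3247/744 - 1/3045/(-4519) = 3247*(1/744) - 1/3045*(-1/4519) = 3247/744 + 1/13760355 = 4964430381/1137522680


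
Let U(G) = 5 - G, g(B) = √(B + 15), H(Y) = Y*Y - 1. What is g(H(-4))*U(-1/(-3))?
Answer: 14*√30/3 ≈ 25.560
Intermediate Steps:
H(Y) = -1 + Y² (H(Y) = Y² - 1 = -1 + Y²)
g(B) = √(15 + B)
g(H(-4))*U(-1/(-3)) = √(15 + (-1 + (-4)²))*(5 - (-1)/(-3)) = √(15 + (-1 + 16))*(5 - (-1)*(-1)/3) = √(15 + 15)*(5 - 1*⅓) = √30*(5 - ⅓) = √30*(14/3) = 14*√30/3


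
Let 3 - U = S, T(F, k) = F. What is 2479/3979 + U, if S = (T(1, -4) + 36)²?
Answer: -5432835/3979 ≈ -1365.4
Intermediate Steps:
S = 1369 (S = (1 + 36)² = 37² = 1369)
U = -1366 (U = 3 - 1*1369 = 3 - 1369 = -1366)
2479/3979 + U = 2479/3979 - 1366 = -5432835/3979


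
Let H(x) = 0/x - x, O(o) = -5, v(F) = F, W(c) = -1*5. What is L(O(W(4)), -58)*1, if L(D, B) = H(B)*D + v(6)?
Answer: -284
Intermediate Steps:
W(c) = -5
H(x) = -x (H(x) = 0 - x = -x)
L(D, B) = 6 - B*D (L(D, B) = (-B)*D + 6 = -B*D + 6 = 6 - B*D)
L(O(W(4)), -58)*1 = (6 - 1*(-58)*(-5))*1 = (6 - 290)*1 = -284*1 = -284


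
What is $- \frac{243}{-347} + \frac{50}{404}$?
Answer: $\frac{57761}{70094} \approx 0.82405$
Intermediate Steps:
$- \frac{243}{-347} + \frac{50}{404} = \left(-243\right) \left(- \frac{1}{347}\right) + 50 \cdot \frac{1}{404} = \frac{243}{347} + \frac{25}{202} = \frac{57761}{70094}$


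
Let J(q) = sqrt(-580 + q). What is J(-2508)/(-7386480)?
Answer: -I*sqrt(193)/1846620 ≈ -7.5232e-6*I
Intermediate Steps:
J(-2508)/(-7386480) = sqrt(-580 - 2508)/(-7386480) = sqrt(-3088)*(-1/7386480) = (4*I*sqrt(193))*(-1/7386480) = -I*sqrt(193)/1846620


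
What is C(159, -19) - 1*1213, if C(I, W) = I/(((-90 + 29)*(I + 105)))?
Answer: -6511437/5368 ≈ -1213.0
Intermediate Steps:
C(I, W) = I/(-6405 - 61*I) (C(I, W) = I/((-61*(105 + I))) = I/(-6405 - 61*I))
C(159, -19) - 1*1213 = -1*159/(6405 + 61*159) - 1*1213 = -1*159/(6405 + 9699) - 1213 = -1*159/16104 - 1213 = -1*159*1/16104 - 1213 = -53/5368 - 1213 = -6511437/5368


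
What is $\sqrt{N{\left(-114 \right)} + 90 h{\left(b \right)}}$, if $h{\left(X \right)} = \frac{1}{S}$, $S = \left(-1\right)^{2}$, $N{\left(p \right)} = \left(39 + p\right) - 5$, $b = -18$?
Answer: $\sqrt{10} \approx 3.1623$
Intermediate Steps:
$N{\left(p \right)} = 34 + p$
$S = 1$
$h{\left(X \right)} = 1$ ($h{\left(X \right)} = 1^{-1} = 1$)
$\sqrt{N{\left(-114 \right)} + 90 h{\left(b \right)}} = \sqrt{\left(34 - 114\right) + 90 \cdot 1} = \sqrt{-80 + 90} = \sqrt{10}$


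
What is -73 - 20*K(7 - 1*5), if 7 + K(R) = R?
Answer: 27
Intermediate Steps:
K(R) = -7 + R
-73 - 20*K(7 - 1*5) = -73 - 20*(-7 + (7 - 1*5)) = -73 - 20*(-7 + (7 - 5)) = -73 - 20*(-7 + 2) = -73 - 20*(-5) = -73 + 100 = 27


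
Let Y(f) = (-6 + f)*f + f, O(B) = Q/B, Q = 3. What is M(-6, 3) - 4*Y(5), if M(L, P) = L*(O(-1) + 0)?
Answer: 18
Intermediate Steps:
O(B) = 3/B
M(L, P) = -3*L (M(L, P) = L*(3/(-1) + 0) = L*(3*(-1) + 0) = L*(-3 + 0) = L*(-3) = -3*L)
Y(f) = f + f*(-6 + f) (Y(f) = f*(-6 + f) + f = f + f*(-6 + f))
M(-6, 3) - 4*Y(5) = -3*(-6) - 20*(-5 + 5) = 18 - 20*0 = 18 - 4*0 = 18 + 0 = 18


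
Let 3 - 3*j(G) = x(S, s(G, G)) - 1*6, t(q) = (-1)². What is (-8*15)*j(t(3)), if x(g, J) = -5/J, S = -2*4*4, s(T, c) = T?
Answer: -560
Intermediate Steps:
t(q) = 1
S = -32 (S = -8*4 = -32)
j(G) = 3 + 5/(3*G) (j(G) = 1 - (-5/G - 1*6)/3 = 1 - (-5/G - 6)/3 = 1 - (-6 - 5/G)/3 = 1 + (2 + 5/(3*G)) = 3 + 5/(3*G))
(-8*15)*j(t(3)) = (-8*15)*(3 + (5/3)/1) = -120*(3 + (5/3)*1) = -120*(3 + 5/3) = -120*14/3 = -560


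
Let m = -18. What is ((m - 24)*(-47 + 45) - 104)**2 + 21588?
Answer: 21988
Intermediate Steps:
((m - 24)*(-47 + 45) - 104)**2 + 21588 = ((-18 - 24)*(-47 + 45) - 104)**2 + 21588 = (-42*(-2) - 104)**2 + 21588 = (84 - 104)**2 + 21588 = (-20)**2 + 21588 = 400 + 21588 = 21988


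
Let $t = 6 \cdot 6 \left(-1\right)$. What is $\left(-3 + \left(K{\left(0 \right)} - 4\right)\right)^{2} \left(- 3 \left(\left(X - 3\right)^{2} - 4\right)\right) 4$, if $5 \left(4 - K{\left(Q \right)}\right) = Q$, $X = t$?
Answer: $-163836$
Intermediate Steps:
$t = -36$ ($t = 36 \left(-1\right) = -36$)
$X = -36$
$K{\left(Q \right)} = 4 - \frac{Q}{5}$
$\left(-3 + \left(K{\left(0 \right)} - 4\right)\right)^{2} \left(- 3 \left(\left(X - 3\right)^{2} - 4\right)\right) 4 = \left(-3 + \left(\left(4 - 0\right) - 4\right)\right)^{2} \left(- 3 \left(\left(-36 - 3\right)^{2} - 4\right)\right) 4 = \left(-3 + \left(\left(4 + 0\right) - 4\right)\right)^{2} \left(- 3 \left(\left(-39\right)^{2} - 4\right)\right) 4 = \left(-3 + \left(4 - 4\right)\right)^{2} \left(- 3 \left(1521 - 4\right)\right) 4 = \left(-3 + 0\right)^{2} \left(\left(-3\right) 1517\right) 4 = \left(-3\right)^{2} \left(-4551\right) 4 = 9 \left(-4551\right) 4 = \left(-40959\right) 4 = -163836$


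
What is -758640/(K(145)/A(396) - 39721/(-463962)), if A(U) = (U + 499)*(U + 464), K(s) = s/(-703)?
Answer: -19045613246992948800/2149293007661 ≈ -8.8613e+6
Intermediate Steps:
K(s) = -s/703 (K(s) = s*(-1/703) = -s/703)
A(U) = (464 + U)*(499 + U) (A(U) = (499 + U)*(464 + U) = (464 + U)*(499 + U))
-758640/(K(145)/A(396) - 39721/(-463962)) = -758640/((-1/703*145)/(231536 + 396² + 963*396) - 39721/(-463962)) = -758640/(-145/(703*(231536 + 156816 + 381348)) - 39721*(-1/463962)) = -758640/(-145/703/769700 + 39721/463962) = -758640/(-145/703*1/769700 + 39721/463962) = -758640/(-29/108219820 + 39721/463962) = -758640/2149293007661/25104942063420 = -758640*25104942063420/2149293007661 = -19045613246992948800/2149293007661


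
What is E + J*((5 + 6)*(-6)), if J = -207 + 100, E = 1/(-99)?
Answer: 699137/99 ≈ 7062.0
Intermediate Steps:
E = -1/99 ≈ -0.010101
J = -107
E + J*((5 + 6)*(-6)) = -1/99 - 107*(5 + 6)*(-6) = -1/99 - 1177*(-6) = -1/99 - 107*(-66) = -1/99 + 7062 = 699137/99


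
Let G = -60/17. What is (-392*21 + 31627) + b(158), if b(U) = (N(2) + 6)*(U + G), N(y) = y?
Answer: 418723/17 ≈ 24631.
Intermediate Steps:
G = -60/17 (G = -60*1/17 = -60/17 ≈ -3.5294)
b(U) = -480/17 + 8*U (b(U) = (2 + 6)*(U - 60/17) = 8*(-60/17 + U) = -480/17 + 8*U)
(-392*21 + 31627) + b(158) = (-392*21 + 31627) + (-480/17 + 8*158) = (-8232 + 31627) + (-480/17 + 1264) = 23395 + 21008/17 = 418723/17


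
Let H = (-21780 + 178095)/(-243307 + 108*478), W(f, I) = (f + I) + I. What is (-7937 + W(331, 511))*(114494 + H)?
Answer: -144495078420808/191683 ≈ -7.5382e+8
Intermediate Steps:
W(f, I) = f + 2*I (W(f, I) = (I + f) + I = f + 2*I)
H = -156315/191683 (H = 156315/(-243307 + 51624) = 156315/(-191683) = 156315*(-1/191683) = -156315/191683 ≈ -0.81549)
(-7937 + W(331, 511))*(114494 + H) = (-7937 + (331 + 2*511))*(114494 - 156315/191683) = (-7937 + (331 + 1022))*(21946397087/191683) = (-7937 + 1353)*(21946397087/191683) = -6584*21946397087/191683 = -144495078420808/191683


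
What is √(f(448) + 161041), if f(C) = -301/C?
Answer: √10306581/8 ≈ 401.30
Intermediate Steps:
√(f(448) + 161041) = √(-301/448 + 161041) = √(-301*1/448 + 161041) = √(-43/64 + 161041) = √(10306581/64) = √10306581/8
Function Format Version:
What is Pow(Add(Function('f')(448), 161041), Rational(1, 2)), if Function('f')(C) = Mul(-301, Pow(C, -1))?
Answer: Mul(Rational(1, 8), Pow(10306581, Rational(1, 2))) ≈ 401.30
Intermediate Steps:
Pow(Add(Function('f')(448), 161041), Rational(1, 2)) = Pow(Add(Mul(-301, Pow(448, -1)), 161041), Rational(1, 2)) = Pow(Add(Mul(-301, Rational(1, 448)), 161041), Rational(1, 2)) = Pow(Add(Rational(-43, 64), 161041), Rational(1, 2)) = Pow(Rational(10306581, 64), Rational(1, 2)) = Mul(Rational(1, 8), Pow(10306581, Rational(1, 2)))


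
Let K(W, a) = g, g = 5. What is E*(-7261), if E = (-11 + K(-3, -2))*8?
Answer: 348528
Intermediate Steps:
K(W, a) = 5
E = -48 (E = (-11 + 5)*8 = -6*8 = -48)
E*(-7261) = -48*(-7261) = 348528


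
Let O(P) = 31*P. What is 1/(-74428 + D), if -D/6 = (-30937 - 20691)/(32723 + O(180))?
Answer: -38303/2850505916 ≈ -1.3437e-5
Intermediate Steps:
D = 309768/38303 (D = -6*(-30937 - 20691)/(32723 + 31*180) = -(-309768)/(32723 + 5580) = -(-309768)/38303 = -6*(-51628/38303) = 309768/38303 ≈ 8.0873)
1/(-74428 + D) = 1/(-74428 + 309768/38303) = 1/(-2850505916/38303) = -38303/2850505916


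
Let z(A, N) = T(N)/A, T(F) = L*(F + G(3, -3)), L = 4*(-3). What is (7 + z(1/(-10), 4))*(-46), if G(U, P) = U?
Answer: -38962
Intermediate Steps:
L = -12
T(F) = -36 - 12*F (T(F) = -12*(F + 3) = -12*(3 + F) = -36 - 12*F)
z(A, N) = (-36 - 12*N)/A
(7 + z(1/(-10), 4))*(-46) = (7 + 12*(-3 - 1*4)/(1/(-10)))*(-46) = (7 + 12*(-3 - 4)/(-⅒))*(-46) = (7 + 12*(-10)*(-7))*(-46) = (7 + 840)*(-46) = 847*(-46) = -38962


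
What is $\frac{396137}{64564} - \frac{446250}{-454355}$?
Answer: $\frac{41759702327}{5866995244} \approx 7.1177$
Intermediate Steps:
$\frac{396137}{64564} - \frac{446250}{-454355} = 396137 \cdot \frac{1}{64564} - - \frac{89250}{90871} = \frac{396137}{64564} + \frac{89250}{90871} = \frac{41759702327}{5866995244}$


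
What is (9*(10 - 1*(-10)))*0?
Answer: 0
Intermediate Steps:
(9*(10 - 1*(-10)))*0 = (9*(10 + 10))*0 = (9*20)*0 = 180*0 = 0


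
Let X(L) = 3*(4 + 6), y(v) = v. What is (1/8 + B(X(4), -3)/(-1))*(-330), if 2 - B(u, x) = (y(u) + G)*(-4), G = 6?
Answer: 192555/4 ≈ 48139.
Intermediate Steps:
X(L) = 30 (X(L) = 3*10 = 30)
B(u, x) = 26 + 4*u (B(u, x) = 2 - (u + 6)*(-4) = 2 - (6 + u)*(-4) = 2 - (-24 - 4*u) = 2 + (24 + 4*u) = 26 + 4*u)
(1/8 + B(X(4), -3)/(-1))*(-330) = (1/8 + (26 + 4*30)/(-1))*(-330) = (1*(⅛) + (26 + 120)*(-1))*(-330) = (⅛ + 146*(-1))*(-330) = (⅛ - 146)*(-330) = -1167/8*(-330) = 192555/4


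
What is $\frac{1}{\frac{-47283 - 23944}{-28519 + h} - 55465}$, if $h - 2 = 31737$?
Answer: $- \frac{3220}{178668527} \approx -1.8022 \cdot 10^{-5}$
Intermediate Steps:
$h = 31739$ ($h = 2 + 31737 = 31739$)
$\frac{1}{\frac{-47283 - 23944}{-28519 + h} - 55465} = \frac{1}{\frac{-47283 - 23944}{-28519 + 31739} - 55465} = \frac{1}{- \frac{71227}{3220} - 55465} = \frac{1}{- \frac{178668527}{3220}} = - \frac{3220}{178668527}$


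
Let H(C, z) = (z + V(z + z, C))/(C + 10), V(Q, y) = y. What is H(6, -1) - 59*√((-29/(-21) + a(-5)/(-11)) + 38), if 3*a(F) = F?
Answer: 5/16 - 118*√58597/77 ≈ -370.65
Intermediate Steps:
a(F) = F/3
H(C, z) = (C + z)/(10 + C) (H(C, z) = (z + C)/(C + 10) = (C + z)/(10 + C))
H(6, -1) - 59*√((-29/(-21) + a(-5)/(-11)) + 38) = (6 - 1)/(10 + 6) - 59*√((-29/(-21) + ((⅓)*(-5))/(-11)) + 38) = 5/16 - 59*√((-29*(-1/21) - 5/3*(-1/11)) + 38) = (1/16)*5 - 59*√((29/21 + 5/33) + 38) = 5/16 - 59*√(118/77 + 38) = 5/16 - 118*√58597/77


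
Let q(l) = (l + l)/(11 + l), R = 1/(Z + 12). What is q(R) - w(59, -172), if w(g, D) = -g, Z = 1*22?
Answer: 22127/375 ≈ 59.005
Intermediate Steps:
Z = 22
R = 1/34 (R = 1/(22 + 12) = 1/34 ≈ 0.029412)
q(l) = 2*l/(11 + l) (q(l) = (2*l)/(11 + l) = 2*l/(11 + l))
q(R) - w(59, -172) = 2*(1/34)/(11 + 1/34) - (-1)*59 = 2*(1/34)/(375/34) - 1*(-59) = 2*(1/34)*(34/375) + 59 = 2/375 + 59 = 22127/375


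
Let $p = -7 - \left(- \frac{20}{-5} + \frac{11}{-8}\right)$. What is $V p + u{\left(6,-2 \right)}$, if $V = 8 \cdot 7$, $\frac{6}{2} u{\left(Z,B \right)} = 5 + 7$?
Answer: $-535$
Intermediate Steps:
$u{\left(Z,B \right)} = 4$ ($u{\left(Z,B \right)} = \frac{5 + 7}{3} = \frac{1}{3} \cdot 12 = 4$)
$p = - \frac{77}{8}$ ($p = -7 - \left(\left(-20\right) \left(- \frac{1}{5}\right) + 11 \left(- \frac{1}{8}\right)\right) = -7 - \left(4 - \frac{11}{8}\right) = -7 - \frac{21}{8} = - \frac{77}{8} \approx -9.625$)
$V = 56$
$V p + u{\left(6,-2 \right)} = 56 \left(- \frac{77}{8}\right) + 4 = -539 + 4 = -535$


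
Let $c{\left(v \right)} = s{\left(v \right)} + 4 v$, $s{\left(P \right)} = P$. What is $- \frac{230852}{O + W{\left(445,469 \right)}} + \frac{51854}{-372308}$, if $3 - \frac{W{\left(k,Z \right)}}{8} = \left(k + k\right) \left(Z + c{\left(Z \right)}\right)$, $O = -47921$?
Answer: $- \frac{477732877671}{3738638192858} \approx -0.12778$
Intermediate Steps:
$c{\left(v \right)} = 5 v$ ($c{\left(v \right)} = v + 4 v = 5 v$)
$W{\left(k,Z \right)} = 24 - 96 Z k$ ($W{\left(k,Z \right)} = 24 - 8 \left(k + k\right) \left(Z + 5 Z\right) = 24 - 8 \cdot 2 k 6 Z = 24 - 8 \cdot 12 Z k = 24 - 96 Z k$)
$- \frac{230852}{O + W{\left(445,469 \right)}} + \frac{51854}{-372308} = - \frac{230852}{-47921 + \left(24 - 45024 \cdot 445\right)} + \frac{51854}{-372308} = - \frac{230852}{-47921 + \left(24 - 20035680\right)} + 51854 \left(- \frac{1}{372308}\right) = - \frac{230852}{-47921 - 20035656} - \frac{25927}{186154} = - \frac{230852}{-20083577} - \frac{25927}{186154} = \left(-230852\right) \left(- \frac{1}{20083577}\right) - \frac{25927}{186154} = \frac{230852}{20083577} - \frac{25927}{186154} = - \frac{477732877671}{3738638192858}$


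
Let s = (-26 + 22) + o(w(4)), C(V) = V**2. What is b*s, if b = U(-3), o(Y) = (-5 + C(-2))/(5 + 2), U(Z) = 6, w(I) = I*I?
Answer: -174/7 ≈ -24.857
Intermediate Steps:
w(I) = I**2
o(Y) = -1/7 (o(Y) = (-5 + (-2)**2)/(5 + 2) = (-5 + 4)/7 = -1*1/7 = -1/7)
b = 6
s = -29/7 (s = (-26 + 22) - 1/7 = -4 - 1/7 = -29/7 ≈ -4.1429)
b*s = 6*(-29/7) = -174/7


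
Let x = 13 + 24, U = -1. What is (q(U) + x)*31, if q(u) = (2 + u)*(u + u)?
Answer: 1085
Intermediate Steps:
q(u) = 2*u*(2 + u) (q(u) = (2 + u)*(2*u) = 2*u*(2 + u))
x = 37
(q(U) + x)*31 = (2*(-1)*(2 - 1) + 37)*31 = (2*(-1)*1 + 37)*31 = (-2 + 37)*31 = 35*31 = 1085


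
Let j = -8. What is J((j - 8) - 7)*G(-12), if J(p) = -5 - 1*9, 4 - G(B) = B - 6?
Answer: -308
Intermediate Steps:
G(B) = 10 - B (G(B) = 4 - (B - 6) = 4 - (-6 + B) = 4 + (6 - B) = 10 - B)
J(p) = -14 (J(p) = -5 - 9 = -14)
J((j - 8) - 7)*G(-12) = -14*(10 - 1*(-12)) = -14*(10 + 12) = -14*22 = -308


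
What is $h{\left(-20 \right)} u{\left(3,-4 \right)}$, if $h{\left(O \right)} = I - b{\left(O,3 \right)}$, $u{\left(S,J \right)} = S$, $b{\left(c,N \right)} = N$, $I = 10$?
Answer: $21$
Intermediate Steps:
$h{\left(O \right)} = 7$ ($h{\left(O \right)} = 10 - 3 = 7$)
$h{\left(-20 \right)} u{\left(3,-4 \right)} = 7 \cdot 3 = 21$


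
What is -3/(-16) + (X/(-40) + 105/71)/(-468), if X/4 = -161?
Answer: 99643/664560 ≈ 0.14994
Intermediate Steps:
X = -644 (X = 4*(-161) = -644)
-3/(-16) + (X/(-40) + 105/71)/(-468) = -3/(-16) + (-644/(-40) + 105/71)/(-468) = -3*(-1/16) + (-644*(-1/40) + 105*(1/71))*(-1/468) = 3/16 + (161/10 + 105/71)*(-1/468) = 3/16 + (12481/710)*(-1/468) = 3/16 - 12481/332280 = 99643/664560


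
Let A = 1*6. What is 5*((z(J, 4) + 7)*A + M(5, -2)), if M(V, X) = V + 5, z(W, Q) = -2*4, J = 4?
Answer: 20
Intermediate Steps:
z(W, Q) = -8
A = 6
M(V, X) = 5 + V
5*((z(J, 4) + 7)*A + M(5, -2)) = 5*((-8 + 7)*6 + (5 + 5)) = 5*(-1*6 + 10) = 5*(-6 + 10) = 5*4 = 20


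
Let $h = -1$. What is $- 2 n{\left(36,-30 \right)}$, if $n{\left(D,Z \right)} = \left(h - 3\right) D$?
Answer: $288$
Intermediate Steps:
$n{\left(D,Z \right)} = - 4 D$ ($n{\left(D,Z \right)} = \left(-1 - 3\right) D = - 4 D$)
$- 2 n{\left(36,-30 \right)} = - 2 \left(\left(-4\right) 36\right) = \left(-2\right) \left(-144\right) = 288$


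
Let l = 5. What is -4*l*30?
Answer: -600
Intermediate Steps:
-4*l*30 = -4*5*30 = -20*30 = -600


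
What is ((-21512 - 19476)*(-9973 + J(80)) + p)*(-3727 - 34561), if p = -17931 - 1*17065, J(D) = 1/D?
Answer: -78248767428036/5 ≈ -1.5650e+13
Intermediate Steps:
p = -34996 (p = -17931 - 17065 = -34996)
((-21512 - 19476)*(-9973 + J(80)) + p)*(-3727 - 34561) = ((-21512 - 19476)*(-9973 + 1/80) - 34996)*(-3727 - 34561) = (-40988*(-9973 + 1/80) - 34996)*(-38288) = (-40988*(-797839/80) - 34996)*(-38288) = (8175456233/20 - 34996)*(-38288) = (8174756313/20)*(-38288) = -78248767428036/5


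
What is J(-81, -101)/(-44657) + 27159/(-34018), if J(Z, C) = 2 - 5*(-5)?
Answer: -1213757949/1519141826 ≈ -0.79898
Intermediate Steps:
J(Z, C) = 27 (J(Z, C) = 2 + 25 = 27)
J(-81, -101)/(-44657) + 27159/(-34018) = 27/(-44657) + 27159/(-34018) = 27*(-1/44657) + 27159*(-1/34018) = -27/44657 - 27159/34018 = -1213757949/1519141826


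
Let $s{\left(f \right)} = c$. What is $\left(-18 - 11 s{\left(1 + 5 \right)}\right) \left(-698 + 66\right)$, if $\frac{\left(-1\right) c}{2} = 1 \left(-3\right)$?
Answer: $53088$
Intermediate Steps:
$c = 6$ ($c = - 2 \cdot 1 \left(-3\right) = \left(-2\right) \left(-3\right) = 6$)
$s{\left(f \right)} = 6$
$\left(-18 - 11 s{\left(1 + 5 \right)}\right) \left(-698 + 66\right) = \left(-18 - 66\right) \left(-698 + 66\right) = \left(-18 - 66\right) \left(-632\right) = \left(-84\right) \left(-632\right) = 53088$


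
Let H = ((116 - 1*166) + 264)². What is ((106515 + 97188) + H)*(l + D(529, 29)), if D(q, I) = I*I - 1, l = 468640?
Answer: 117134790520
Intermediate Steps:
H = 45796 (H = ((116 - 166) + 264)² = (-50 + 264)² = 214² = 45796)
D(q, I) = -1 + I² (D(q, I) = I² - 1 = -1 + I²)
((106515 + 97188) + H)*(l + D(529, 29)) = ((106515 + 97188) + 45796)*(468640 + (-1 + 29²)) = (203703 + 45796)*(468640 + (-1 + 841)) = 249499*(468640 + 840) = 249499*469480 = 117134790520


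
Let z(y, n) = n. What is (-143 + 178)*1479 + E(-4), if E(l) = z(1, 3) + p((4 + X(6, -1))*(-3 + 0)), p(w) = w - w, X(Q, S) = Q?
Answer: 51768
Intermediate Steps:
p(w) = 0
E(l) = 3 (E(l) = 3 + 0 = 3)
(-143 + 178)*1479 + E(-4) = (-143 + 178)*1479 + 3 = 35*1479 + 3 = 51765 + 3 = 51768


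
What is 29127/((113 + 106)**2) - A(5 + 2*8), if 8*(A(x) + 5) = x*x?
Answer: -86755/1752 ≈ -49.518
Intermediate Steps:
A(x) = -5 + x**2/8 (A(x) = -5 + (x*x)/8 = -5 + x**2/8)
29127/((113 + 106)**2) - A(5 + 2*8) = 29127/((113 + 106)**2) - (-5 + (5 + 2*8)**2/8) = 29127/(219**2) - (-5 + (5 + 16)**2/8) = 29127/47961 - (-5 + (1/8)*21**2) = 29127*(1/47961) - (-5 + (1/8)*441) = 133/219 - (-5 + 441/8) = 133/219 - 1*401/8 = 133/219 - 401/8 = -86755/1752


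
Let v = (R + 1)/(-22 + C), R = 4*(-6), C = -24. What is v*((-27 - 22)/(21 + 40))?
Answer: -49/122 ≈ -0.40164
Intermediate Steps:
R = -24
v = ½ (v = (-24 + 1)/(-22 - 24) = -23/(-46) = -23*(-1/46) = ½ ≈ 0.50000)
v*((-27 - 22)/(21 + 40)) = ((-27 - 22)/(21 + 40))/2 = (-49/61)/2 = (-49*1/61)/2 = (½)*(-49/61) = -49/122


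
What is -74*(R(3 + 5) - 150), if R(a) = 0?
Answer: 11100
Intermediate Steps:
-74*(R(3 + 5) - 150) = -74*(0 - 150) = -74*(-150) = 11100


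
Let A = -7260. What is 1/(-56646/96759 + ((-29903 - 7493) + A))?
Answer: -10751/480102950 ≈ -2.2393e-5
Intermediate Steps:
1/(-56646/96759 + ((-29903 - 7493) + A)) = 1/(-56646/96759 + ((-29903 - 7493) - 7260)) = 1/(-56646*1/96759 + (-37396 - 7260)) = 1/(-6294/10751 - 44656) = 1/(-480102950/10751) = -10751/480102950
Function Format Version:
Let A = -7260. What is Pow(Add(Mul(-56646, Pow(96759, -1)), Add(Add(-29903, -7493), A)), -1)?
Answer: Rational(-10751, 480102950) ≈ -2.2393e-5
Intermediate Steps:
Pow(Add(Mul(-56646, Pow(96759, -1)), Add(Add(-29903, -7493), A)), -1) = Pow(Add(Mul(-56646, Pow(96759, -1)), Add(Add(-29903, -7493), -7260)), -1) = Pow(Add(Mul(-56646, Rational(1, 96759)), Add(-37396, -7260)), -1) = Pow(Add(Rational(-6294, 10751), -44656), -1) = Pow(Rational(-480102950, 10751), -1) = Rational(-10751, 480102950)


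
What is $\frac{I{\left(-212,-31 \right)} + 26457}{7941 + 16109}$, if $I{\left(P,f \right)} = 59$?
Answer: $\frac{13258}{12025} \approx 1.1025$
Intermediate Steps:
$\frac{I{\left(-212,-31 \right)} + 26457}{7941 + 16109} = \frac{59 + 26457}{7941 + 16109} = \frac{26516}{24050} = 26516 \cdot \frac{1}{24050} = \frac{13258}{12025}$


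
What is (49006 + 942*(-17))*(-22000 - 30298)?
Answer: -1725415616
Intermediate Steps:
(49006 + 942*(-17))*(-22000 - 30298) = (49006 - 16014)*(-52298) = 32992*(-52298) = -1725415616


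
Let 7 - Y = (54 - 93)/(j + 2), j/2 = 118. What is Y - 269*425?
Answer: -27207645/238 ≈ -1.1432e+5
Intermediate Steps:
j = 236 (j = 2*118 = 236)
Y = 1705/238 (Y = 7 - (54 - 93)/(236 + 2) = 7 - (-39)/238 = 7 - 1*(-39/238) = 7 + 39/238 = 1705/238 ≈ 7.1639)
Y - 269*425 = 1705/238 - 269*425 = 1705/238 - 114325 = -27207645/238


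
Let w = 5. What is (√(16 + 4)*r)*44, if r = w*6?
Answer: 2640*√5 ≈ 5903.2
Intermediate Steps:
r = 30 (r = 5*6 = 30)
(√(16 + 4)*r)*44 = (√(16 + 4)*30)*44 = (√20*30)*44 = ((2*√5)*30)*44 = (60*√5)*44 = 2640*√5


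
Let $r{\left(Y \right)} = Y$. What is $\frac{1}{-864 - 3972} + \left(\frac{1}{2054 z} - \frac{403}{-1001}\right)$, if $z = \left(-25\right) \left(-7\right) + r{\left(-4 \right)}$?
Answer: $\frac{674729791}{1676791116} \approx 0.40239$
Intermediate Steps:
$z = 171$ ($z = \left(-25\right) \left(-7\right) - 4 = 175 - 4 = 171$)
$\frac{1}{-864 - 3972} + \left(\frac{1}{2054 z} - \frac{403}{-1001}\right) = \frac{1}{-864 - 3972} + \left(\frac{1}{2054 \cdot 171} - \frac{403}{-1001}\right) = \frac{1}{-4836} + \left(\frac{1}{2054} \cdot \frac{1}{171} - - \frac{31}{77}\right) = - \frac{1}{4836} + \left(\frac{1}{351234} + \frac{31}{77}\right) = - \frac{1}{4836} + \frac{10888331}{27045018} = \frac{674729791}{1676791116}$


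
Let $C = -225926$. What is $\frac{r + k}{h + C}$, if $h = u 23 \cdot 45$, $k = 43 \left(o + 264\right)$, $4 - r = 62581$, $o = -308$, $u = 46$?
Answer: $\frac{64469}{178316} \approx 0.36154$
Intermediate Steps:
$r = -62577$ ($r = 4 - 62581 = -62577$)
$k = -1892$ ($k = 43 \left(-308 + 264\right) = 43 \left(-44\right) = -1892$)
$h = 47610$ ($h = 46 \cdot 23 \cdot 45 = 1058 \cdot 45 = 47610$)
$\frac{r + k}{h + C} = \frac{-62577 - 1892}{47610 - 225926} = - \frac{64469}{-178316} = \left(-64469\right) \left(- \frac{1}{178316}\right) = \frac{64469}{178316}$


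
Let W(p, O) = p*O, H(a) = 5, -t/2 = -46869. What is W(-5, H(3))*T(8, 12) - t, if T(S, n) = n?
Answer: -94038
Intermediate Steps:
t = 93738 (t = -2*(-46869) = 93738)
W(p, O) = O*p
W(-5, H(3))*T(8, 12) - t = (5*(-5))*12 - 1*93738 = -25*12 - 93738 = -300 - 93738 = -94038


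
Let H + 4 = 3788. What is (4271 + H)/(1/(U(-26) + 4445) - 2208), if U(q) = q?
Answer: -35595045/9757151 ≈ -3.6481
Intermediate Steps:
H = 3784 (H = -4 + 3788 = 3784)
(4271 + H)/(1/(U(-26) + 4445) - 2208) = (4271 + 3784)/(1/(-26 + 4445) - 2208) = 8055/(1/4419 - 2208) = 8055/(-9757151/4419) = 8055*(-4419/9757151) = -35595045/9757151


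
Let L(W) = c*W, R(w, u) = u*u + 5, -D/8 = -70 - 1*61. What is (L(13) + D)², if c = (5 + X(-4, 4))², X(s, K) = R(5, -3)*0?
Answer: 1885129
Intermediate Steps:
D = 1048 (D = -8*(-70 - 1*61) = -8*(-70 - 61) = -8*(-131) = 1048)
R(w, u) = 5 + u² (R(w, u) = u² + 5 = 5 + u²)
X(s, K) = 0 (X(s, K) = (5 + (-3)²)*0 = (5 + 9)*0 = 14*0 = 0)
c = 25 (c = (5 + 0)² = 5² = 25)
L(W) = 25*W
(L(13) + D)² = (25*13 + 1048)² = (325 + 1048)² = 1373² = 1885129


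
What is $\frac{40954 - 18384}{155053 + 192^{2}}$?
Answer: $\frac{22570}{191917} \approx 0.1176$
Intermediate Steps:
$\frac{40954 - 18384}{155053 + 192^{2}} = \frac{22570}{155053 + 36864} = \frac{22570}{191917}$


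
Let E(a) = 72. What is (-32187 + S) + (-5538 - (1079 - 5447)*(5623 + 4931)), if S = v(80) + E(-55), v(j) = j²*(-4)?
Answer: 46036619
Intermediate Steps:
v(j) = -4*j²
S = -25528 (S = -4*80² + 72 = -4*6400 + 72 = -25600 + 72 = -25528)
(-32187 + S) + (-5538 - (1079 - 5447)*(5623 + 4931)) = (-32187 - 25528) + (-5538 - (1079 - 5447)*(5623 + 4931)) = -57715 + (-5538 - (-4368)*10554) = -57715 + (-5538 - 1*(-46099872)) = -57715 + (-5538 + 46099872) = -57715 + 46094334 = 46036619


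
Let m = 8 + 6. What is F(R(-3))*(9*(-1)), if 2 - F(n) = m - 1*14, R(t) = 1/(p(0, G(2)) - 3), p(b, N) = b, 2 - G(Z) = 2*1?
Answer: -18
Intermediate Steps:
G(Z) = 0 (G(Z) = 2 - 2 = 0)
R(t) = -1/3 (R(t) = 1/(0 - 3) = 1/(-3) = -1/3)
m = 14
F(n) = 2 (F(n) = 2 - (14 - 1*14) = 2 - (14 - 14) = 2 - 1*0 = 2 + 0 = 2)
F(R(-3))*(9*(-1)) = 2*(9*(-1)) = 2*(-9) = -18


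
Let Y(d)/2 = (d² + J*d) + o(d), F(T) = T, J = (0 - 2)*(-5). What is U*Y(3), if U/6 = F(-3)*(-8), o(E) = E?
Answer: 12096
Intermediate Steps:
J = 10 (J = -2*(-5) = 10)
Y(d) = 2*d² + 22*d (Y(d) = 2*((d² + 10*d) + d) = 2*(d² + 11*d) = 2*d² + 22*d)
U = 144 (U = 6*(-3*(-8)) = 6*24 = 144)
U*Y(3) = 144*(2*3*(11 + 3)) = 144*(2*3*14) = 144*84 = 12096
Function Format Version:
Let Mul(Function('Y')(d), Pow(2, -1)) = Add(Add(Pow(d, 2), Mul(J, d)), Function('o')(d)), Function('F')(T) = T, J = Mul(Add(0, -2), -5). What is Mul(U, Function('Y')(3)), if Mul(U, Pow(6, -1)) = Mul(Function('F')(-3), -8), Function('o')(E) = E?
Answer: 12096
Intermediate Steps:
J = 10 (J = Mul(-2, -5) = 10)
Function('Y')(d) = Add(Mul(2, Pow(d, 2)), Mul(22, d)) (Function('Y')(d) = Mul(2, Add(Add(Pow(d, 2), Mul(10, d)), d)) = Mul(2, Add(Pow(d, 2), Mul(11, d))) = Add(Mul(2, Pow(d, 2)), Mul(22, d)))
U = 144 (U = Mul(6, Mul(-3, -8)) = Mul(6, 24) = 144)
Mul(U, Function('Y')(3)) = Mul(144, Mul(2, 3, Add(11, 3))) = Mul(144, Mul(2, 3, 14)) = Mul(144, 84) = 12096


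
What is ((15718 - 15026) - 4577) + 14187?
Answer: 10302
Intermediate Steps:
((15718 - 15026) - 4577) + 14187 = (692 - 4577) + 14187 = -3885 + 14187 = 10302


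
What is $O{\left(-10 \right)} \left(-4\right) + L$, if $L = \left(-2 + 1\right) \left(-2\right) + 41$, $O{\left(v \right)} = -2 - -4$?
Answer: $35$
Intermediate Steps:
$O{\left(v \right)} = 2$ ($O{\left(v \right)} = -2 + 4 = 2$)
$L = 43$ ($L = \left(-1\right) \left(-2\right) + 41 = 2 + 41 = 43$)
$O{\left(-10 \right)} \left(-4\right) + L = 2 \left(-4\right) + 43 = -8 + 43 = 35$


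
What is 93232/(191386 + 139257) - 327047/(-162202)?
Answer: 123258218085/53630955886 ≈ 2.2983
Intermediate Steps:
93232/(191386 + 139257) - 327047/(-162202) = 93232/330643 - 327047*(-1/162202) = 93232*(1/330643) + 327047/162202 = 93232/330643 + 327047/162202 = 123258218085/53630955886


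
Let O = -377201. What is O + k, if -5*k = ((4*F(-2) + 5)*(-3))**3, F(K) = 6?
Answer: -1227502/5 ≈ -2.4550e+5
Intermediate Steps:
k = 658503/5 (k = -(-27*(4*6 + 5)**3)/5 = -(-27*(24 + 5)**3)/5 = -(29*(-3))**3/5 = -1/5*(-87)**3 = -1/5*(-658503) = 658503/5 ≈ 1.3170e+5)
O + k = -377201 + 658503/5 = -1227502/5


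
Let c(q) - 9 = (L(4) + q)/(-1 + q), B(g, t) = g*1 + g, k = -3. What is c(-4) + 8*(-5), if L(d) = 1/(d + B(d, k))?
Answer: -1813/60 ≈ -30.217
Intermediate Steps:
B(g, t) = 2*g (B(g, t) = g + g = 2*g)
L(d) = 1/(3*d) (L(d) = 1/(d + 2*d) = 1/(3*d))
c(q) = 9 + (1/12 + q)/(-1 + q) (c(q) = 9 + ((⅓)/4 + q)/(-1 + q) = 9 + ((⅓)*(¼) + q)/(-1 + q) = 9 + (1/12 + q)/(-1 + q))
c(-4) + 8*(-5) = (-107 + 120*(-4))/(12*(-1 - 4)) + 8*(-5) = (1/12)*(-107 - 480)/(-5) - 40 = (1/12)*(-⅕)*(-587) - 40 = 587/60 - 40 = -1813/60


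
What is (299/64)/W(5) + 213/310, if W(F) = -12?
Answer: 35447/119040 ≈ 0.29777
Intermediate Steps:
(299/64)/W(5) + 213/310 = (299/64)/(-12) + 213/310 = (299*(1/64))*(-1/12) + 213*(1/310) = (299/64)*(-1/12) + 213/310 = -299/768 + 213/310 = 35447/119040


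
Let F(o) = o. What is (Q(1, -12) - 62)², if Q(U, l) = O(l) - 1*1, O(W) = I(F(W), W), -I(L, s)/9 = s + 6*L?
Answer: 480249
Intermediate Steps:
I(L, s) = -54*L - 9*s (I(L, s) = -9*(s + 6*L) = -54*L - 9*s)
O(W) = -63*W (O(W) = -54*W - 9*W = -63*W)
Q(U, l) = -1 - 63*l (Q(U, l) = -63*l - 1*1 = -63*l - 1 = -1 - 63*l)
(Q(1, -12) - 62)² = ((-1 - 63*(-12)) - 62)² = ((-1 + 756) - 62)² = (755 - 62)² = 693² = 480249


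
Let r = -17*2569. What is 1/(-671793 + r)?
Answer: -1/715466 ≈ -1.3977e-6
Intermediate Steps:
r = -43673
1/(-671793 + r) = 1/(-671793 - 43673) = 1/(-715466) = -1/715466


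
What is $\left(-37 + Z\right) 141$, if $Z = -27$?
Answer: $-9024$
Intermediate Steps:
$\left(-37 + Z\right) 141 = \left(-37 - 27\right) 141 = \left(-64\right) 141 = -9024$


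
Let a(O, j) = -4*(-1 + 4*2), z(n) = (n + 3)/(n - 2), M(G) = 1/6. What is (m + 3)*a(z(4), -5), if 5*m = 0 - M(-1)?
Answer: -1246/15 ≈ -83.067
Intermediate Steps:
M(G) = ⅙
z(n) = (3 + n)/(-2 + n)
m = -1/30 (m = (0 - 1*⅙)/5 = (0 - ⅙)/5 = (⅕)*(-⅙) = -1/30 ≈ -0.033333)
a(O, j) = -28 (a(O, j) = -4*(-1 + 8) = -4*7 = -28)
(m + 3)*a(z(4), -5) = (-1/30 + 3)*(-28) = (89/30)*(-28) = -1246/15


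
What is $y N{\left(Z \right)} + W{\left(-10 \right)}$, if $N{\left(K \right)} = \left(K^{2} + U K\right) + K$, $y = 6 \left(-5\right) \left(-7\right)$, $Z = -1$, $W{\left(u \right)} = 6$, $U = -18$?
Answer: $3786$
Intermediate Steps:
$y = 210$ ($y = \left(-30\right) \left(-7\right) = 210$)
$N{\left(K \right)} = K^{2} - 17 K$ ($N{\left(K \right)} = \left(K^{2} - 18 K\right) + K = K^{2} - 17 K$)
$y N{\left(Z \right)} + W{\left(-10 \right)} = 210 \left(- (-17 - 1)\right) + 6 = 210 \left(\left(-1\right) \left(-18\right)\right) + 6 = 210 \cdot 18 + 6 = 3780 + 6 = 3786$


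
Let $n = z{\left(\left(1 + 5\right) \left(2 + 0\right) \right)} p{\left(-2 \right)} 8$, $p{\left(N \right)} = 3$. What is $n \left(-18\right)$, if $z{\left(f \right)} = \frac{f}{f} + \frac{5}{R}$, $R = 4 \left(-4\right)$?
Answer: $-297$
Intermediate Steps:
$R = -16$
$z{\left(f \right)} = \frac{11}{16}$ ($z{\left(f \right)} = \frac{f}{f} + \frac{5}{-16} = 1 + 5 \left(- \frac{1}{16}\right) = 1 - \frac{5}{16} = \frac{11}{16}$)
$n = \frac{33}{2}$ ($n = \frac{11}{16} \cdot 3 \cdot 8 = \frac{33}{16} \cdot 8 = \frac{33}{2} \approx 16.5$)
$n \left(-18\right) = \frac{33}{2} \left(-18\right) = -297$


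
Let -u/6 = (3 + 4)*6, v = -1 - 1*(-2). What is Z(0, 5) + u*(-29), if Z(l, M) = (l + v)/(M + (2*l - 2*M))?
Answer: 36539/5 ≈ 7307.8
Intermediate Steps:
v = 1 (v = -1 + 2 = 1)
Z(l, M) = (1 + l)/(-M + 2*l) (Z(l, M) = (l + 1)/(M + (2*l - 2*M)) = (1 + l)/(M + (-2*M + 2*l)) = (1 + l)/(-M + 2*l))
u = -252 (u = -6*(3 + 4)*6 = -42*6 = -6*42 = -252)
Z(0, 5) + u*(-29) = (1 + 0)/(-1*5 + 2*0) - 252*(-29) = 1/(-5 + 0) + 7308 = 1/(-5) + 7308 = -1/5*1 + 7308 = -1/5 + 7308 = 36539/5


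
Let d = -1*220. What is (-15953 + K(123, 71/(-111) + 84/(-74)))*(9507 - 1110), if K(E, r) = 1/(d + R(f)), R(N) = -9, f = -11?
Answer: -30676239486/229 ≈ -1.3396e+8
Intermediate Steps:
d = -220
K(E, r) = -1/229 (K(E, r) = 1/(-220 - 9) = 1/(-229) = -1/229)
(-15953 + K(123, 71/(-111) + 84/(-74)))*(9507 - 1110) = (-15953 - 1/229)*(9507 - 1110) = -3653238/229*8397 = -30676239486/229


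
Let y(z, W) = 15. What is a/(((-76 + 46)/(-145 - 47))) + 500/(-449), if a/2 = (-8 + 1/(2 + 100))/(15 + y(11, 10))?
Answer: -1553492/343485 ≈ -4.5227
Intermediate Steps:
a = -163/306 (a = 2*((-8 + 1/(2 + 100))/(15 + 15)) = 2*((-8 + 1/102)/30) = 2*((-8 + 1/102)*(1/30)) = 2*(-815/102*1/30) = 2*(-163/612) = -163/306 ≈ -0.53268)
a/(((-76 + 46)/(-145 - 47))) + 500/(-449) = -163*(-145 - 47)/(-76 + 46)/306 + 500/(-449) = -163/(306*((-30/(-192)))) + 500*(-1/449) = -163/(306*((-30*(-1/192)))) - 500/449 = -163/(306*5/32) - 500/449 = -163/306*32/5 - 500/449 = -2608/765 - 500/449 = -1553492/343485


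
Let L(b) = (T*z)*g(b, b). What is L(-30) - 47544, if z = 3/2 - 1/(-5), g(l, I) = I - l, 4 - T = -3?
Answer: -47544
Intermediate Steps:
T = 7 (T = 4 - 1*(-3) = 4 + 3 = 7)
z = 17/10 (z = 3*(½) - 1*(-⅕) = 3/2 + ⅕ = 17/10 ≈ 1.7000)
L(b) = 0 (L(b) = (7*(17/10))*(b - b) = (119/10)*0 = 0)
L(-30) - 47544 = 0 - 47544 = -47544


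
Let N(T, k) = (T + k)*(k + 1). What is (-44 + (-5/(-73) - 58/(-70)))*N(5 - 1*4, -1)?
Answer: 0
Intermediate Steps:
N(T, k) = (1 + k)*(T + k) (N(T, k) = (T + k)*(1 + k) = (1 + k)*(T + k))
(-44 + (-5/(-73) - 58/(-70)))*N(5 - 1*4, -1) = (-44 + (-5/(-73) - 58/(-70)))*((5 - 1*4) - 1 + (-1)² + (5 - 1*4)*(-1)) = (-44 + (-5*(-1/73) - 58*(-1/70)))*((5 - 4) - 1 + 1 + (5 - 4)*(-1)) = (-44 + (5/73 + 29/35))*(1 - 1 + 1 + 1*(-1)) = (-44 + 2292/2555)*(1 - 1 + 1 - 1) = -110128/2555*0 = 0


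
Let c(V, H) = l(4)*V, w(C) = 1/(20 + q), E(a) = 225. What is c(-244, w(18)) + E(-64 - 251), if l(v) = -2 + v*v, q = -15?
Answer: -3191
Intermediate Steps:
l(v) = -2 + v²
w(C) = ⅕ (w(C) = 1/(20 - 15) = 1/5 = ⅕)
c(V, H) = 14*V (c(V, H) = (-2 + 4²)*V = (-2 + 16)*V = 14*V)
c(-244, w(18)) + E(-64 - 251) = 14*(-244) + 225 = -3416 + 225 = -3191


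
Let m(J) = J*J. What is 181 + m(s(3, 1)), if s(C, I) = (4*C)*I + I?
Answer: 350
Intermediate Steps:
s(C, I) = I + 4*C*I (s(C, I) = 4*C*I + I = I + 4*C*I)
m(J) = J²
181 + m(s(3, 1)) = 181 + (1*(1 + 4*3))² = 181 + (1*(1 + 12))² = 181 + (1*13)² = 181 + 13² = 181 + 169 = 350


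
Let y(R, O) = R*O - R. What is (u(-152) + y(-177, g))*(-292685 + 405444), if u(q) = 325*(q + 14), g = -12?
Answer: -4797782691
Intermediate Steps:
u(q) = 4550 + 325*q (u(q) = 325*(14 + q) = 4550 + 325*q)
y(R, O) = -R + O*R (y(R, O) = O*R - R = -R + O*R)
(u(-152) + y(-177, g))*(-292685 + 405444) = ((4550 + 325*(-152)) - 177*(-1 - 12))*(-292685 + 405444) = ((4550 - 49400) - 177*(-13))*112759 = (-44850 + 2301)*112759 = -42549*112759 = -4797782691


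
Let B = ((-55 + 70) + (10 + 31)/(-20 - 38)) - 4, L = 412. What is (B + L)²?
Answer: 599907049/3364 ≈ 1.7833e+5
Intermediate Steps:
B = 597/58 (B = (15 + 41/(-58)) - 4 = (15 + 41*(-1/58)) - 4 = (15 - 41/58) - 4 = 829/58 - 4 = 597/58 ≈ 10.293)
(B + L)² = (597/58 + 412)² = (24493/58)² = 599907049/3364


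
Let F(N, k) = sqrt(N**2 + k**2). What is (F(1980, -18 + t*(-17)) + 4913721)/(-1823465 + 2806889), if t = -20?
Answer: 1637907/327808 + sqrt(1006021)/491712 ≈ 4.9986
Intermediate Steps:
(F(1980, -18 + t*(-17)) + 4913721)/(-1823465 + 2806889) = (sqrt(1980**2 + (-18 - 20*(-17))**2) + 4913721)/(-1823465 + 2806889) = (sqrt(3920400 + (-18 + 340)**2) + 4913721)/983424 = (sqrt(3920400 + 322**2) + 4913721)*(1/983424) = (sqrt(3920400 + 103684) + 4913721)*(1/983424) = (sqrt(4024084) + 4913721)*(1/983424) = (2*sqrt(1006021) + 4913721)*(1/983424) = (4913721 + 2*sqrt(1006021))*(1/983424) = 1637907/327808 + sqrt(1006021)/491712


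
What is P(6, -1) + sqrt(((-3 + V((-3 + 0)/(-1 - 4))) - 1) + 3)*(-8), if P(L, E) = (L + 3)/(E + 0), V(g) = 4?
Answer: -9 - 8*sqrt(3) ≈ -22.856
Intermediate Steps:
P(L, E) = (3 + L)/E
P(6, -1) + sqrt(((-3 + V((-3 + 0)/(-1 - 4))) - 1) + 3)*(-8) = (3 + 6)/(-1) + sqrt(((-3 + 4) - 1) + 3)*(-8) = -1*9 + sqrt((1 - 1) + 3)*(-8) = -9 + sqrt(0 + 3)*(-8) = -9 + sqrt(3)*(-8) = -9 - 8*sqrt(3)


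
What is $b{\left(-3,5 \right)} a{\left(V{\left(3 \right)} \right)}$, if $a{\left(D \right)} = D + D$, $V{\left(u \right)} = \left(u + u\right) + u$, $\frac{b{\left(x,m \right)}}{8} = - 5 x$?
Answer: $2160$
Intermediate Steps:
$b{\left(x,m \right)} = - 40 x$ ($b{\left(x,m \right)} = 8 \left(- 5 x\right) = - 40 x$)
$V{\left(u \right)} = 3 u$ ($V{\left(u \right)} = 2 u + u = 3 u$)
$a{\left(D \right)} = 2 D$
$b{\left(-3,5 \right)} a{\left(V{\left(3 \right)} \right)} = \left(-40\right) \left(-3\right) 2 \cdot 3 \cdot 3 = 120 \cdot 2 \cdot 9 = 120 \cdot 18 = 2160$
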